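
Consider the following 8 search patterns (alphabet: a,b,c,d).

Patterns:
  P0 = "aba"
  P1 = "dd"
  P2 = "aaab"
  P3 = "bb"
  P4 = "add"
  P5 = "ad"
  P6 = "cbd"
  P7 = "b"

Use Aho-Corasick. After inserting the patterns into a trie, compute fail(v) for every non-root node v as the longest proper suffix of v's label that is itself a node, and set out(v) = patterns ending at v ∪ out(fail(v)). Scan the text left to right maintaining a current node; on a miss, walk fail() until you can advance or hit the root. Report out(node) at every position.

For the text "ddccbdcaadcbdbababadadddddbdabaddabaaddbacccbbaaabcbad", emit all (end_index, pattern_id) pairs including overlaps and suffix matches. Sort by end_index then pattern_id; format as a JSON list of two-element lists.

Construct AC machine:
Trie nodes:
  n0 'ε': a→1 b→9 c→13 d→4
  n1 'a': a→6 b→2 d→11
  n2 'ab': a→3
  n3 'aba': ·  [P0 ends]
  n4 'd': d→5
  n5 'dd': ·  [P1 ends]
  n6 'aa': a→7
  n7 'aaa': b→8
  n8 'aaab': ·  [P2 ends]
  n9 'b': b→10  [P7 ends]
  n10 'bb': ·  [P3 ends]
  n11 'ad': d→12  [P5 ends]
  n12 'add': ·  [P4 ends]
  n13 'c': b→14
  n14 'cb': d→15
  n15 'cbd': ·  [P6 ends]

Failure links (BFS by depth):
  n1('a'): parent n0 fail=0; on 'a' 0 → fail=0;  out ∅∪∅=∅
  n4('d'): parent n0 fail=0; on 'd' 0 → fail=0;  out ∅∪∅=∅
  n9('b'): parent n0 fail=0; on 'b' 0 → fail=0;  out {7}∪∅={7}
  n13('c'): parent n0 fail=0; on 'c' 0 → fail=0;  out ∅∪∅=∅
  n2('ab'): parent n1 fail=0; on 'b' 0 → fail=9;  out ∅∪{7}={7}
  n5('dd'): parent n4 fail=0; on 'd' 0 → fail=4;  out {1}∪∅={1}
  n6('aa'): parent n1 fail=0; on 'a' 0 → fail=1;  out ∅∪∅=∅
  n10('bb'): parent n9 fail=0; on 'b' 0 → fail=9;  out {3}∪{7}={3,7}
  n11('ad'): parent n1 fail=0; on 'd' 0 → fail=4;  out {5}∪∅={5}
  n14('cb'): parent n13 fail=0; on 'b' 0 → fail=9;  out ∅∪{7}={7}
  n3('aba'): parent n2 fail=9; on 'a' 9→0 → fail=1;  out {0}∪∅={0}
  n7('aaa'): parent n6 fail=1; on 'a' 1 → fail=6;  out ∅∪∅=∅
  n12('add'): parent n11 fail=4; on 'd' 4 → fail=5;  out {4}∪{1}={1,4}
  n15('cbd'): parent n14 fail=9; on 'd' 9→0 → fail=4;  out {6}∪∅={6}
  n8('aaab'): parent n7 fail=6; on 'b' 6→1 → fail=2;  out {2}∪{7}={2,7}

Run:
pos 0 'd': at 4
pos 1 'd': at 5  emit P1@[0:1]
pos 2 'c': at 13 (fail-walked)
pos 3 'c': at 13 (fail-walked)
pos 4 'b': at 14  emit P7@[4:4]
pos 5 'd': at 15  emit P6@[3:5]
pos 6 'c': at 13 (fail-walked)
pos 7 'a': at 1 (fail-walked)
pos 8 'a': at 6
pos 9 'd': at 11 (fail-walked)  emit P5@[8:9]
pos 10 'c': at 13 (fail-walked)
pos 11 'b': at 14  emit P7@[11:11]
pos 12 'd': at 15  emit P6@[10:12]
pos 13 'b': at 9 (fail-walked)  emit P7@[13:13]
pos 14 'a': at 1 (fail-walked)
pos 15 'b': at 2  emit P7@[15:15]
pos 16 'a': at 3  emit P0@[14:16]
pos 17 'b': at 2 (fail-walked)  emit P7@[17:17]
pos 18 'a': at 3  emit P0@[16:18]
pos 19 'd': at 11 (fail-walked)  emit P5@[18:19]
pos 20 'a': at 1 (fail-walked)
pos 21 'd': at 11  emit P5@[20:21]
pos 22 'd': at 12  emit P1@[21:22],P4@[20:22]
pos 23 'd': at 5 (fail-walked)  emit P1@[22:23]
pos 24 'd': at 5 (fail-walked)  emit P1@[23:24]
pos 25 'd': at 5 (fail-walked)  emit P1@[24:25]
pos 26 'b': at 9 (fail-walked)  emit P7@[26:26]
pos 27 'd': at 4 (fail-walked)
pos 28 'a': at 1 (fail-walked)
pos 29 'b': at 2  emit P7@[29:29]
pos 30 'a': at 3  emit P0@[28:30]
pos 31 'd': at 11 (fail-walked)  emit P5@[30:31]
pos 32 'd': at 12  emit P1@[31:32],P4@[30:32]
pos 33 'a': at 1 (fail-walked)
pos 34 'b': at 2  emit P7@[34:34]
pos 35 'a': at 3  emit P0@[33:35]
pos 36 'a': at 6 (fail-walked)
pos 37 'd': at 11 (fail-walked)  emit P5@[36:37]
pos 38 'd': at 12  emit P1@[37:38],P4@[36:38]
pos 39 'b': at 9 (fail-walked)  emit P7@[39:39]
pos 40 'a': at 1 (fail-walked)
pos 41 'c': at 13 (fail-walked)
pos 42 'c': at 13 (fail-walked)
pos 43 'c': at 13 (fail-walked)
pos 44 'b': at 14  emit P7@[44:44]
pos 45 'b': at 10 (fail-walked)  emit P3@[44:45],P7@[45:45]
pos 46 'a': at 1 (fail-walked)
pos 47 'a': at 6
pos 48 'a': at 7
pos 49 'b': at 8  emit P2@[46:49],P7@[49:49]
pos 50 'c': at 13 (fail-walked)
pos 51 'b': at 14  emit P7@[51:51]
pos 52 'a': at 1 (fail-walked)
pos 53 'd': at 11  emit P5@[52:53]

Matches: [[1,1],[4,7],[5,6],[9,5],[11,7],[12,6],[13,7],[15,7],[16,0],[17,7],[18,0],[19,5],[21,5],[22,1],[22,4],[23,1],[24,1],[25,1],[26,7],[29,7],[30,0],[31,5],[32,1],[32,4],[34,7],[35,0],[37,5],[38,1],[38,4],[39,7],[44,7],[45,3],[45,7],[49,2],[49,7],[51,7],[53,5]]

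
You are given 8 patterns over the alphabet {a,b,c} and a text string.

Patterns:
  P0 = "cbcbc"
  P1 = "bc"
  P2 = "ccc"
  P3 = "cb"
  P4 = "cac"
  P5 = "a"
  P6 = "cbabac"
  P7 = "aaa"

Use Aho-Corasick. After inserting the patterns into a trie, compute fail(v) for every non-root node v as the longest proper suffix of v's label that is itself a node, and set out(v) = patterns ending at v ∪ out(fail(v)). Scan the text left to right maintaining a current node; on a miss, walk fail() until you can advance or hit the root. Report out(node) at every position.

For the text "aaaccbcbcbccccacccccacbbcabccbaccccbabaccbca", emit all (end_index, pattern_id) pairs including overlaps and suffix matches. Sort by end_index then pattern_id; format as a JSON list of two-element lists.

Build:
Trie nodes:
  n0 'ε': a→12 b→6 c→1
  n1 'c': a→10 b→2 c→8
  n2 'cb': a→13 c→3  [P3 ends]
  n3 'cbc': b→4
  n4 'cbcb': c→5
  n5 'cbcbc': ·  [P0 ends]
  n6 'b': c→7
  n7 'bc': ·  [P1 ends]
  n8 'cc': c→9
  n9 'ccc': ·  [P2 ends]
  n10 'ca': c→11
  n11 'cac': ·  [P4 ends]
  n12 'a': a→17  [P5 ends]
  n13 'cba': b→14
  n14 'cbab': a→15
  n15 'cbaba': c→16
  n16 'cbabac': ·  [P6 ends]
  n17 'aa': a→18
  n18 'aaa': ·  [P7 ends]

Failure links (BFS by depth):
  n1('c'): parent n0 fail=0; on 'c' 0 → fail=0;  out ∅∪∅=∅
  n6('b'): parent n0 fail=0; on 'b' 0 → fail=0;  out ∅∪∅=∅
  n12('a'): parent n0 fail=0; on 'a' 0 → fail=0;  out {5}∪∅={5}
  n2('cb'): parent n1 fail=0; on 'b' 0 → fail=6;  out {3}∪∅={3}
  n7('bc'): parent n6 fail=0; on 'c' 0 → fail=1;  out {1}∪∅={1}
  n8('cc'): parent n1 fail=0; on 'c' 0 → fail=1;  out ∅∪∅=∅
  n10('ca'): parent n1 fail=0; on 'a' 0 → fail=12;  out ∅∪{5}={5}
  n17('aa'): parent n12 fail=0; on 'a' 0 → fail=12;  out ∅∪{5}={5}
  n3('cbc'): parent n2 fail=6; on 'c' 6 → fail=7;  out ∅∪{1}={1}
  n9('ccc'): parent n8 fail=1; on 'c' 1 → fail=8;  out {2}∪∅={2}
  n11('cac'): parent n10 fail=12; on 'c' 12→0 → fail=1;  out {4}∪∅={4}
  n13('cba'): parent n2 fail=6; on 'a' 6→0 → fail=12;  out ∅∪{5}={5}
  n18('aaa'): parent n17 fail=12; on 'a' 12 → fail=17;  out {7}∪{5}={5,7}
  n4('cbcb'): parent n3 fail=7; on 'b' 7→1 → fail=2;  out ∅∪{3}={3}
  n14('cbab'): parent n13 fail=12; on 'b' 12→0 → fail=6;  out ∅∪∅=∅
  n5('cbcbc'): parent n4 fail=2; on 'c' 2 → fail=3;  out {0}∪{1}={0,1}
  n15('cbaba'): parent n14 fail=6; on 'a' 6→0 → fail=12;  out ∅∪{5}={5}
  n16('cbabac'): parent n15 fail=12; on 'c' 12→0 → fail=1;  out {6}∪∅={6}

Run:
pos 0 'a': at 12  emit P5@[0:0]
pos 1 'a': at 17  emit P5@[1:1]
pos 2 'a': at 18  emit P5@[2:2],P7@[0:2]
pos 3 'c': at 1 ·f
pos 4 'c': at 8
pos 5 'b': at 2 ·f  emit P3@[4:5]
pos 6 'c': at 3  emit P1@[5:6]
pos 7 'b': at 4  emit P3@[6:7]
pos 8 'c': at 5  emit P0@[4:8],P1@[7:8]
pos 9 'b': at 4 ·f  emit P3@[8:9]
pos 10 'c': at 5  emit P0@[6:10],P1@[9:10]
pos 11 'c': at 8 ·f
pos 12 'c': at 9  emit P2@[10:12]
pos 13 'c': at 9 ·f  emit P2@[11:13]
pos 14 'a': at 10 ·f  emit P5@[14:14]
pos 15 'c': at 11  emit P4@[13:15]
pos 16 'c': at 8 ·f
pos 17 'c': at 9  emit P2@[15:17]
pos 18 'c': at 9 ·f  emit P2@[16:18]
pos 19 'c': at 9 ·f  emit P2@[17:19]
pos 20 'a': at 10 ·f  emit P5@[20:20]
pos 21 'c': at 11  emit P4@[19:21]
pos 22 'b': at 2 ·f  emit P3@[21:22]
pos 23 'b': at 6 ·f
pos 24 'c': at 7  emit P1@[23:24]
pos 25 'a': at 10 ·f  emit P5@[25:25]
pos 26 'b': at 6 ·f
pos 27 'c': at 7  emit P1@[26:27]
pos 28 'c': at 8 ·f
pos 29 'b': at 2 ·f  emit P3@[28:29]
pos 30 'a': at 13  emit P5@[30:30]
pos 31 'c': at 1 ·f
pos 32 'c': at 8
pos 33 'c': at 9  emit P2@[31:33]
pos 34 'c': at 9 ·f  emit P2@[32:34]
pos 35 'b': at 2 ·f  emit P3@[34:35]
pos 36 'a': at 13  emit P5@[36:36]
pos 37 'b': at 14
pos 38 'a': at 15  emit P5@[38:38]
pos 39 'c': at 16  emit P6@[34:39]
pos 40 'c': at 8 ·f
pos 41 'b': at 2 ·f  emit P3@[40:41]
pos 42 'c': at 3  emit P1@[41:42]
pos 43 'a': at 10 ·f  emit P5@[43:43]

All matches (sorted): [[0,5],[1,5],[2,5],[2,7],[5,3],[6,1],[7,3],[8,0],[8,1],[9,3],[10,0],[10,1],[12,2],[13,2],[14,5],[15,4],[17,2],[18,2],[19,2],[20,5],[21,4],[22,3],[24,1],[25,5],[27,1],[29,3],[30,5],[33,2],[34,2],[35,3],[36,5],[38,5],[39,6],[41,3],[42,1],[43,5]]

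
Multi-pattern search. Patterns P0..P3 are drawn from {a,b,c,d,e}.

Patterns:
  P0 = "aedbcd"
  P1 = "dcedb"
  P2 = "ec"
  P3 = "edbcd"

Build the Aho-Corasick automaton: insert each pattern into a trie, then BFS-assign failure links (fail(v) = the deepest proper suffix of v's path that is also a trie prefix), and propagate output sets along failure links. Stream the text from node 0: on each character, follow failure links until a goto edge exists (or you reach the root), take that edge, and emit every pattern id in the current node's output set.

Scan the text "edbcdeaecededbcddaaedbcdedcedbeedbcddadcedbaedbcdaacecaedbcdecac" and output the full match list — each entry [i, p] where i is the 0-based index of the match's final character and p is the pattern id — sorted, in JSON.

Build:
Trie (insert patterns):
  n0 'ε': a→1 d→7 e→12
  n1 'a': e→2
  n2 'ae': d→3
  n3 'aed': b→4
  n4 'aedb': c→5
  n5 'aedbc': d→6
  n6 'aedbcd': ·  ←P0
  n7 'd': c→8
  n8 'dc': e→9
  n9 'dce': d→10
  n10 'dced': b→11
  n11 'dcedb': ·  ←P1
  n12 'e': c→13 d→14
  n13 'ec': ·  ←P2
  n14 'ed': b→15
  n15 'edb': c→16
  n16 'edbc': d→17
  n17 'edbcd': ·  ←P3

BFS fail/out derivation:
  fail(1) 'a': from fail(0)=0 chase 'a': 0 ⇒ 0;  out=∅∪out(0)=∅
  fail(7) 'd': from fail(0)=0 chase 'd': 0 ⇒ 0;  out=∅∪out(0)=∅
  fail(12) 'e': from fail(0)=0 chase 'e': 0 ⇒ 0;  out=∅∪out(0)=∅
  fail(2) 'ae': from fail(1)=0 chase 'e': 0 ⇒ 12;  out=∅∪out(12)=∅
  fail(8) 'dc': from fail(7)=0 chase 'c': 0 ⇒ 0;  out=∅∪out(0)=∅
  fail(13) 'ec': from fail(12)=0 chase 'c': 0 ⇒ 0;  out={2}∪out(0)={2}
  fail(14) 'ed': from fail(12)=0 chase 'd': 0 ⇒ 7;  out=∅∪out(7)=∅
  fail(3) 'aed': from fail(2)=12 chase 'd': 12 ⇒ 14;  out=∅∪out(14)=∅
  fail(9) 'dce': from fail(8)=0 chase 'e': 0 ⇒ 12;  out=∅∪out(12)=∅
  fail(15) 'edb': from fail(14)=7 chase 'b': 7→0 ⇒ 0;  out=∅∪out(0)=∅
  fail(4) 'aedb': from fail(3)=14 chase 'b': 14 ⇒ 15;  out=∅∪out(15)=∅
  fail(10) 'dced': from fail(9)=12 chase 'd': 12 ⇒ 14;  out=∅∪out(14)=∅
  fail(16) 'edbc': from fail(15)=0 chase 'c': 0 ⇒ 0;  out=∅∪out(0)=∅
  fail(5) 'aedbc': from fail(4)=15 chase 'c': 15 ⇒ 16;  out=∅∪out(16)=∅
  fail(11) 'dcedb': from fail(10)=14 chase 'b': 14 ⇒ 15;  out={1}∪out(15)={1}
  fail(17) 'edbcd': from fail(16)=0 chase 'd': 0 ⇒ 7;  out={3}∪out(7)={3}
  fail(6) 'aedbcd': from fail(5)=16 chase 'd': 16 ⇒ 17;  out={0}∪out(17)={0,3}

Run:
pos 0 'e': at 12
pos 1 'd': at 14
pos 2 'b': at 15
pos 3 'c': at 16
pos 4 'd': at 17  emit P3@[0:4]
pos 5 'e': at 12 (fail-walked)
pos 6 'a': at 1 (fail-walked)
pos 7 'e': at 2
pos 8 'c': at 13 (fail-walked)  emit P2@[7:8]
pos 9 'e': at 12 (fail-walked)
pos 10 'd': at 14
pos 11 'e': at 12 (fail-walked)
pos 12 'd': at 14
pos 13 'b': at 15
pos 14 'c': at 16
pos 15 'd': at 17  emit P3@[11:15]
pos 16 'd': at 7 (fail-walked)
pos 17 'a': at 1 (fail-walked)
pos 18 'a': at 1 (fail-walked)
pos 19 'e': at 2
pos 20 'd': at 3
pos 21 'b': at 4
pos 22 'c': at 5
pos 23 'd': at 6  emit P0@[18:23],P3@[19:23]
pos 24 'e': at 12 (fail-walked)
pos 25 'd': at 14
pos 26 'c': at 8 (fail-walked)
pos 27 'e': at 9
pos 28 'd': at 10
pos 29 'b': at 11  emit P1@[25:29]
pos 30 'e': at 12 (fail-walked)
pos 31 'e': at 12 (fail-walked)
pos 32 'd': at 14
pos 33 'b': at 15
pos 34 'c': at 16
pos 35 'd': at 17  emit P3@[31:35]
pos 36 'd': at 7 (fail-walked)
pos 37 'a': at 1 (fail-walked)
pos 38 'd': at 7 (fail-walked)
pos 39 'c': at 8
pos 40 'e': at 9
pos 41 'd': at 10
pos 42 'b': at 11  emit P1@[38:42]
pos 43 'a': at 1 (fail-walked)
pos 44 'e': at 2
pos 45 'd': at 3
pos 46 'b': at 4
pos 47 'c': at 5
pos 48 'd': at 6  emit P0@[43:48],P3@[44:48]
pos 49 'a': at 1 (fail-walked)
pos 50 'a': at 1 (fail-walked)
pos 51 'c': at 0 (fail-walked)
pos 52 'e': at 12
pos 53 'c': at 13  emit P2@[52:53]
pos 54 'a': at 1 (fail-walked)
pos 55 'e': at 2
pos 56 'd': at 3
pos 57 'b': at 4
pos 58 'c': at 5
pos 59 'd': at 6  emit P0@[54:59],P3@[55:59]
pos 60 'e': at 12 (fail-walked)
pos 61 'c': at 13  emit P2@[60:61]
pos 62 'a': at 1 (fail-walked)
pos 63 'c': at 0 (fail-walked)

Result: [[4,3],[8,2],[15,3],[23,0],[23,3],[29,1],[35,3],[42,1],[48,0],[48,3],[53,2],[59,0],[59,3],[61,2]]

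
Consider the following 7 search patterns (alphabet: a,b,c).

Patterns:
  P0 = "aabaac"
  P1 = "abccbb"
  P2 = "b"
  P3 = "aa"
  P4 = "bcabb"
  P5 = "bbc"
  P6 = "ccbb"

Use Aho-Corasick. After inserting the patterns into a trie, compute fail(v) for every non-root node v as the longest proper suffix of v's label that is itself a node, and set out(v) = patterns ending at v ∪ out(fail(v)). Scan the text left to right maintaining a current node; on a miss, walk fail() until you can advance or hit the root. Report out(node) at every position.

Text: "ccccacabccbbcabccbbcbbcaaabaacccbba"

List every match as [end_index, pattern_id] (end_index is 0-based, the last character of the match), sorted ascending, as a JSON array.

Construct AC machine:
Trie nodes:
  0='ε' goto a→1 b→12 c→19
  1='a' goto a→2 b→7
  2='aa' goto b→3  ←P3
  3='aab' goto a→4
  4='aaba' goto a→5
  5='aabaa' goto c→6
  6='aabaac' goto ·  ←P0
  7='ab' goto c→8
  8='abc' goto c→9
  9='abcc' goto b→10
  10='abccb' goto b→11
  11='abccbb' goto ·  ←P1
  12='b' goto b→17 c→13  ←P2
  13='bc' goto a→14
  14='bca' goto b→15
  15='bcab' goto b→16
  16='bcabb' goto ·  ←P4
  17='bb' goto c→18
  18='bbc' goto ·  ←P5
  19='c' goto c→20
  20='cc' goto b→21
  21='ccb' goto b→22
  22='ccbb' goto ·  ←P6

BFS fail/out derivation:
  n1('a'): parent n0 fail=0; on 'a' 0 → fail=0;  out ∅∪∅=∅
  n12('b'): parent n0 fail=0; on 'b' 0 → fail=0;  out {2}∪∅={2}
  n19('c'): parent n0 fail=0; on 'c' 0 → fail=0;  out ∅∪∅=∅
  n2('aa'): parent n1 fail=0; on 'a' 0 → fail=1;  out {3}∪∅={3}
  n7('ab'): parent n1 fail=0; on 'b' 0 → fail=12;  out ∅∪{2}={2}
  n13('bc'): parent n12 fail=0; on 'c' 0 → fail=19;  out ∅∪∅=∅
  n17('bb'): parent n12 fail=0; on 'b' 0 → fail=12;  out ∅∪{2}={2}
  n20('cc'): parent n19 fail=0; on 'c' 0 → fail=19;  out ∅∪∅=∅
  n3('aab'): parent n2 fail=1; on 'b' 1 → fail=7;  out ∅∪{2}={2}
  n8('abc'): parent n7 fail=12; on 'c' 12 → fail=13;  out ∅∪∅=∅
  n14('bca'): parent n13 fail=19; on 'a' 19→0 → fail=1;  out ∅∪∅=∅
  n18('bbc'): parent n17 fail=12; on 'c' 12 → fail=13;  out {5}∪∅={5}
  n21('ccb'): parent n20 fail=19; on 'b' 19→0 → fail=12;  out ∅∪{2}={2}
  n4('aaba'): parent n3 fail=7; on 'a' 7→12→0 → fail=1;  out ∅∪∅=∅
  n9('abcc'): parent n8 fail=13; on 'c' 13→19 → fail=20;  out ∅∪∅=∅
  n15('bcab'): parent n14 fail=1; on 'b' 1 → fail=7;  out ∅∪{2}={2}
  n22('ccbb'): parent n21 fail=12; on 'b' 12 → fail=17;  out {6}∪{2}={2,6}
  n5('aabaa'): parent n4 fail=1; on 'a' 1 → fail=2;  out ∅∪{3}={3}
  n10('abccb'): parent n9 fail=20; on 'b' 20 → fail=21;  out ∅∪{2}={2}
  n16('bcabb'): parent n15 fail=7; on 'b' 7→12 → fail=17;  out {4}∪{2}={2,4}
  n6('aabaac'): parent n5 fail=2; on 'c' 2→1→0 → fail=19;  out {0}∪∅={0}
  n11('abccbb'): parent n10 fail=21; on 'b' 21 → fail=22;  out {1}∪{2,6}={1,2,6}

Text stream:
i=0 'c': node 0→19
i=1 'c': node 19→20
i=2 'c': node 20→20 (fail-walked)
i=3 'c': node 20→20 (fail-walked)
i=4 'a': node 20→1 (fail-walked)
i=5 'c': node 1→19 (fail-walked)
i=6 'a': node 19→1 (fail-walked)
i=7 'b': node 1→7  → match P2@[7:7]
i=8 'c': node 7→8
i=9 'c': node 8→9
i=10 'b': node 9→10  → match P2@[10:10]
i=11 'b': node 10→11  → match P1@[6:11],P2@[11:11],P6@[8:11]
i=12 'c': node 11→18 (fail-walked)  → match P5@[10:12]
i=13 'a': node 18→14 (fail-walked)
i=14 'b': node 14→15  → match P2@[14:14]
i=15 'c': node 15→8 (fail-walked)
i=16 'c': node 8→9
i=17 'b': node 9→10  → match P2@[17:17]
i=18 'b': node 10→11  → match P1@[13:18],P2@[18:18],P6@[15:18]
i=19 'c': node 11→18 (fail-walked)  → match P5@[17:19]
i=20 'b': node 18→12 (fail-walked)  → match P2@[20:20]
i=21 'b': node 12→17  → match P2@[21:21]
i=22 'c': node 17→18  → match P5@[20:22]
i=23 'a': node 18→14 (fail-walked)
i=24 'a': node 14→2 (fail-walked)  → match P3@[23:24]
i=25 'a': node 2→2 (fail-walked)  → match P3@[24:25]
i=26 'b': node 2→3  → match P2@[26:26]
i=27 'a': node 3→4
i=28 'a': node 4→5  → match P3@[27:28]
i=29 'c': node 5→6  → match P0@[24:29]
i=30 'c': node 6→20 (fail-walked)
i=31 'c': node 20→20 (fail-walked)
i=32 'b': node 20→21  → match P2@[32:32]
i=33 'b': node 21→22  → match P2@[33:33],P6@[30:33]
i=34 'a': node 22→1 (fail-walked)

Matches: [[7,2],[10,2],[11,1],[11,2],[11,6],[12,5],[14,2],[17,2],[18,1],[18,2],[18,6],[19,5],[20,2],[21,2],[22,5],[24,3],[25,3],[26,2],[28,3],[29,0],[32,2],[33,2],[33,6]]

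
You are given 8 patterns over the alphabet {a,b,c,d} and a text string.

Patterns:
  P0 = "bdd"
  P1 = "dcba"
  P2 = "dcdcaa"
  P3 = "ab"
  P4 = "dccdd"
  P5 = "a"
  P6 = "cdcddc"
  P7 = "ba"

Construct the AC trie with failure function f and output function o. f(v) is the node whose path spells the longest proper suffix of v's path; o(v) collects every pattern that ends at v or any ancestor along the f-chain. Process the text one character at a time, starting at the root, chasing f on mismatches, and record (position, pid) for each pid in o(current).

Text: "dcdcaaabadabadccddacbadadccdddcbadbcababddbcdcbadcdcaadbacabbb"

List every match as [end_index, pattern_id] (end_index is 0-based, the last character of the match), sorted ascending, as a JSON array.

Build automaton:
Trie nodes:
  0='ε' goto a→12 b→1 c→17 d→4
  1='b' goto a→23 d→2
  2='bd' goto d→3
  3='bdd' goto ·  ←P0
  4='d' goto c→5
  5='dc' goto b→6 c→14 d→8
  6='dcb' goto a→7
  7='dcba' goto ·  ←P1
  8='dcd' goto c→9
  9='dcdc' goto a→10
  10='dcdca' goto a→11
  11='dcdcaa' goto ·  ←P2
  12='a' goto b→13  ←P5
  13='ab' goto ·  ←P3
  14='dcc' goto d→15
  15='dccd' goto d→16
  16='dccdd' goto ·  ←P4
  17='c' goto d→18
  18='cd' goto c→19
  19='cdc' goto d→20
  20='cdcd' goto d→21
  21='cdcdd' goto c→22
  22='cdcddc' goto ·  ←P6
  23='ba' goto ·  ←P7

BFS fail/out derivation:
  n1('b'): parent n0 fail=0; on 'b' 0 → fail=0;  out ∅∪∅=∅
  n4('d'): parent n0 fail=0; on 'd' 0 → fail=0;  out ∅∪∅=∅
  n12('a'): parent n0 fail=0; on 'a' 0 → fail=0;  out {5}∪∅={5}
  n17('c'): parent n0 fail=0; on 'c' 0 → fail=0;  out ∅∪∅=∅
  n2('bd'): parent n1 fail=0; on 'd' 0 → fail=4;  out ∅∪∅=∅
  n5('dc'): parent n4 fail=0; on 'c' 0 → fail=17;  out ∅∪∅=∅
  n13('ab'): parent n12 fail=0; on 'b' 0 → fail=1;  out {3}∪∅={3}
  n18('cd'): parent n17 fail=0; on 'd' 0 → fail=4;  out ∅∪∅=∅
  n23('ba'): parent n1 fail=0; on 'a' 0 → fail=12;  out {7}∪{5}={5,7}
  n3('bdd'): parent n2 fail=4; on 'd' 4→0 → fail=4;  out {0}∪∅={0}
  n6('dcb'): parent n5 fail=17; on 'b' 17→0 → fail=1;  out ∅∪∅=∅
  n8('dcd'): parent n5 fail=17; on 'd' 17 → fail=18;  out ∅∪∅=∅
  n14('dcc'): parent n5 fail=17; on 'c' 17→0 → fail=17;  out ∅∪∅=∅
  n19('cdc'): parent n18 fail=4; on 'c' 4 → fail=5;  out ∅∪∅=∅
  n7('dcba'): parent n6 fail=1; on 'a' 1 → fail=23;  out {1}∪{5,7}={1,5,7}
  n9('dcdc'): parent n8 fail=18; on 'c' 18 → fail=19;  out ∅∪∅=∅
  n15('dccd'): parent n14 fail=17; on 'd' 17 → fail=18;  out ∅∪∅=∅
  n20('cdcd'): parent n19 fail=5; on 'd' 5 → fail=8;  out ∅∪∅=∅
  n10('dcdca'): parent n9 fail=19; on 'a' 19→5→17→0 → fail=12;  out ∅∪{5}={5}
  n16('dccdd'): parent n15 fail=18; on 'd' 18→4→0 → fail=4;  out {4}∪∅={4}
  n21('cdcdd'): parent n20 fail=8; on 'd' 8→18→4→0 → fail=4;  out ∅∪∅=∅
  n11('dcdcaa'): parent n10 fail=12; on 'a' 12→0 → fail=12;  out {2}∪{5}={2,5}
  n22('cdcddc'): parent n21 fail=4; on 'c' 4 → fail=5;  out {6}∪∅={6}

Scan:
[0] read 'd'  n0⇒n4
[1] read 'c'  n4⇒n5
[2] read 'd'  n5⇒n8
[3] read 'c'  n8⇒n9
[4] read 'a'  n9⇒n10  emit P5@[4:4]
[5] read 'a'  n10⇒n11  emit P2@[0:5],P5@[5:5]
[6] read 'a'  n11⇒n12 (fail-walked)  emit P5@[6:6]
[7] read 'b'  n12⇒n13  emit P3@[6:7]
[8] read 'a'  n13⇒n23 (fail-walked)  emit P5@[8:8],P7@[7:8]
[9] read 'd'  n23⇒n4 (fail-walked)
[10] read 'a'  n4⇒n12 (fail-walked)  emit P5@[10:10]
[11] read 'b'  n12⇒n13  emit P3@[10:11]
[12] read 'a'  n13⇒n23 (fail-walked)  emit P5@[12:12],P7@[11:12]
[13] read 'd'  n23⇒n4 (fail-walked)
[14] read 'c'  n4⇒n5
[15] read 'c'  n5⇒n14
[16] read 'd'  n14⇒n15
[17] read 'd'  n15⇒n16  emit P4@[13:17]
[18] read 'a'  n16⇒n12 (fail-walked)  emit P5@[18:18]
[19] read 'c'  n12⇒n17 (fail-walked)
[20] read 'b'  n17⇒n1 (fail-walked)
[21] read 'a'  n1⇒n23  emit P5@[21:21],P7@[20:21]
[22] read 'd'  n23⇒n4 (fail-walked)
[23] read 'a'  n4⇒n12 (fail-walked)  emit P5@[23:23]
[24] read 'd'  n12⇒n4 (fail-walked)
[25] read 'c'  n4⇒n5
[26] read 'c'  n5⇒n14
[27] read 'd'  n14⇒n15
[28] read 'd'  n15⇒n16  emit P4@[24:28]
[29] read 'd'  n16⇒n4 (fail-walked)
[30] read 'c'  n4⇒n5
[31] read 'b'  n5⇒n6
[32] read 'a'  n6⇒n7  emit P1@[29:32],P5@[32:32],P7@[31:32]
[33] read 'd'  n7⇒n4 (fail-walked)
[34] read 'b'  n4⇒n1 (fail-walked)
[35] read 'c'  n1⇒n17 (fail-walked)
[36] read 'a'  n17⇒n12 (fail-walked)  emit P5@[36:36]
[37] read 'b'  n12⇒n13  emit P3@[36:37]
[38] read 'a'  n13⇒n23 (fail-walked)  emit P5@[38:38],P7@[37:38]
[39] read 'b'  n23⇒n13 (fail-walked)  emit P3@[38:39]
[40] read 'd'  n13⇒n2 (fail-walked)
[41] read 'd'  n2⇒n3  emit P0@[39:41]
[42] read 'b'  n3⇒n1 (fail-walked)
[43] read 'c'  n1⇒n17 (fail-walked)
[44] read 'd'  n17⇒n18
[45] read 'c'  n18⇒n19
[46] read 'b'  n19⇒n6 (fail-walked)
[47] read 'a'  n6⇒n7  emit P1@[44:47],P5@[47:47],P7@[46:47]
[48] read 'd'  n7⇒n4 (fail-walked)
[49] read 'c'  n4⇒n5
[50] read 'd'  n5⇒n8
[51] read 'c'  n8⇒n9
[52] read 'a'  n9⇒n10  emit P5@[52:52]
[53] read 'a'  n10⇒n11  emit P2@[48:53],P5@[53:53]
[54] read 'd'  n11⇒n4 (fail-walked)
[55] read 'b'  n4⇒n1 (fail-walked)
[56] read 'a'  n1⇒n23  emit P5@[56:56],P7@[55:56]
[57] read 'c'  n23⇒n17 (fail-walked)
[58] read 'a'  n17⇒n12 (fail-walked)  emit P5@[58:58]
[59] read 'b'  n12⇒n13  emit P3@[58:59]
[60] read 'b'  n13⇒n1 (fail-walked)
[61] read 'b'  n1⇒n1 (fail-walked)

Matches: [[4,5],[5,2],[5,5],[6,5],[7,3],[8,5],[8,7],[10,5],[11,3],[12,5],[12,7],[17,4],[18,5],[21,5],[21,7],[23,5],[28,4],[32,1],[32,5],[32,7],[36,5],[37,3],[38,5],[38,7],[39,3],[41,0],[47,1],[47,5],[47,7],[52,5],[53,2],[53,5],[56,5],[56,7],[58,5],[59,3]]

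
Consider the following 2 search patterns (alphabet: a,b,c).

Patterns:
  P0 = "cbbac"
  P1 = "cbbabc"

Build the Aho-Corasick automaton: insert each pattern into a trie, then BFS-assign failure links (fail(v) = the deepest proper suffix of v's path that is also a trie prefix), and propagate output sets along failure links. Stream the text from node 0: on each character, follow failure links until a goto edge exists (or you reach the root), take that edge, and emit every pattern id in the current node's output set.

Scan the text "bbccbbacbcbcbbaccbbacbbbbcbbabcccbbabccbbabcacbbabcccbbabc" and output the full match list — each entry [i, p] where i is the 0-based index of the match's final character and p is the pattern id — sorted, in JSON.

Build:
Trie nodes:
  n0 'ε': c→1
  n1 'c': b→2
  n2 'cb': b→3
  n3 'cbb': a→4
  n4 'cbba': b→6 c→5
  n5 'cbbac': ·  [P0 ends]
  n6 'cbbab': c→7
  n7 'cbbabc': ·  [P1 ends]

BFS fail/out derivation:
  fail(1) 'c': from fail(0)=0 chase 'c': 0 ⇒ 0;  out=∅∪out(0)=∅
  fail(2) 'cb': from fail(1)=0 chase 'b': 0 ⇒ 0;  out=∅∪out(0)=∅
  fail(3) 'cbb': from fail(2)=0 chase 'b': 0 ⇒ 0;  out=∅∪out(0)=∅
  fail(4) 'cbba': from fail(3)=0 chase 'a': 0 ⇒ 0;  out=∅∪out(0)=∅
  fail(5) 'cbbac': from fail(4)=0 chase 'c': 0 ⇒ 1;  out={0}∪out(1)={0}
  fail(6) 'cbbab': from fail(4)=0 chase 'b': 0 ⇒ 0;  out=∅∪out(0)=∅
  fail(7) 'cbbabc': from fail(6)=0 chase 'c': 0 ⇒ 1;  out={1}∪out(1)={1}

Text stream:
i=0 'b': node 0→0
i=1 'b': node 0→0
i=2 'c': node 0→1
i=3 'c': node 1→1 (via fail)
i=4 'b': node 1→2
i=5 'b': node 2→3
i=6 'a': node 3→4
i=7 'c': node 4→5  → match P0@[3:7]
i=8 'b': node 5→2 (via fail)
i=9 'c': node 2→1 (via fail)
i=10 'b': node 1→2
i=11 'c': node 2→1 (via fail)
i=12 'b': node 1→2
i=13 'b': node 2→3
i=14 'a': node 3→4
i=15 'c': node 4→5  → match P0@[11:15]
i=16 'c': node 5→1 (via fail)
i=17 'b': node 1→2
i=18 'b': node 2→3
i=19 'a': node 3→4
i=20 'c': node 4→5  → match P0@[16:20]
i=21 'b': node 5→2 (via fail)
i=22 'b': node 2→3
i=23 'b': node 3→0 (via fail)
i=24 'b': node 0→0
i=25 'c': node 0→1
i=26 'b': node 1→2
i=27 'b': node 2→3
i=28 'a': node 3→4
i=29 'b': node 4→6
i=30 'c': node 6→7  → match P1@[25:30]
i=31 'c': node 7→1 (via fail)
i=32 'c': node 1→1 (via fail)
i=33 'b': node 1→2
i=34 'b': node 2→3
i=35 'a': node 3→4
i=36 'b': node 4→6
i=37 'c': node 6→7  → match P1@[32:37]
i=38 'c': node 7→1 (via fail)
i=39 'b': node 1→2
i=40 'b': node 2→3
i=41 'a': node 3→4
i=42 'b': node 4→6
i=43 'c': node 6→7  → match P1@[38:43]
i=44 'a': node 7→0 (via fail)
i=45 'c': node 0→1
i=46 'b': node 1→2
i=47 'b': node 2→3
i=48 'a': node 3→4
i=49 'b': node 4→6
i=50 'c': node 6→7  → match P1@[45:50]
i=51 'c': node 7→1 (via fail)
i=52 'c': node 1→1 (via fail)
i=53 'b': node 1→2
i=54 'b': node 2→3
i=55 'a': node 3→4
i=56 'b': node 4→6
i=57 'c': node 6→7  → match P1@[52:57]

Matches: [[7,0],[15,0],[20,0],[30,1],[37,1],[43,1],[50,1],[57,1]]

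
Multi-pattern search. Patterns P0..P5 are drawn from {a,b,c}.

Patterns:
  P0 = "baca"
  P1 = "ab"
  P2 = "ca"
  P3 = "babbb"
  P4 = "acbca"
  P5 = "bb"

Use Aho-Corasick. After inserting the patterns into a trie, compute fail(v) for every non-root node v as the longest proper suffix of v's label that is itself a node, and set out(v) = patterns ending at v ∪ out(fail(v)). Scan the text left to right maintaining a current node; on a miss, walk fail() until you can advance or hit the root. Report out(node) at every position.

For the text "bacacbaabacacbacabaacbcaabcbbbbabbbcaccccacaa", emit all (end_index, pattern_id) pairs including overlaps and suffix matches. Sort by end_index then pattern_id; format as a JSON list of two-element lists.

Build:
Trie (insert patterns):
  n0 'ε': a→5 b→1 c→7
  n1 'b': a→2 b→16
  n2 'ba': b→9 c→3
  n3 'bac': a→4
  n4 'baca': ·  [P0 ends]
  n5 'a': b→6 c→12
  n6 'ab': ·  [P1 ends]
  n7 'c': a→8
  n8 'ca': ·  [P2 ends]
  n9 'bab': b→10
  n10 'babb': b→11
  n11 'babbb': ·  [P3 ends]
  n12 'ac': b→13
  n13 'acb': c→14
  n14 'acbc': a→15
  n15 'acbca': ·  [P4 ends]
  n16 'bb': ·  [P5 ends]

Failure links (BFS by depth):
  n1('b'): parent n0 fail=0; on 'b' 0 → fail=0;  out ∅∪∅=∅
  n5('a'): parent n0 fail=0; on 'a' 0 → fail=0;  out ∅∪∅=∅
  n7('c'): parent n0 fail=0; on 'c' 0 → fail=0;  out ∅∪∅=∅
  n2('ba'): parent n1 fail=0; on 'a' 0 → fail=5;  out ∅∪∅=∅
  n6('ab'): parent n5 fail=0; on 'b' 0 → fail=1;  out {1}∪∅={1}
  n8('ca'): parent n7 fail=0; on 'a' 0 → fail=5;  out {2}∪∅={2}
  n12('ac'): parent n5 fail=0; on 'c' 0 → fail=7;  out ∅∪∅=∅
  n16('bb'): parent n1 fail=0; on 'b' 0 → fail=1;  out {5}∪∅={5}
  n3('bac'): parent n2 fail=5; on 'c' 5 → fail=12;  out ∅∪∅=∅
  n9('bab'): parent n2 fail=5; on 'b' 5 → fail=6;  out ∅∪{1}={1}
  n13('acb'): parent n12 fail=7; on 'b' 7→0 → fail=1;  out ∅∪∅=∅
  n4('baca'): parent n3 fail=12; on 'a' 12→7 → fail=8;  out {0}∪{2}={0,2}
  n10('babb'): parent n9 fail=6; on 'b' 6→1 → fail=16;  out ∅∪{5}={5}
  n14('acbc'): parent n13 fail=1; on 'c' 1→0 → fail=7;  out ∅∪∅=∅
  n11('babbb'): parent n10 fail=16; on 'b' 16→1 → fail=16;  out {3}∪{5}={3,5}
  n15('acbca'): parent n14 fail=7; on 'a' 7 → fail=8;  out {4}∪{2}={2,4}

Text stream:
[0] read 'b'  n0⇒n1
[1] read 'a'  n1⇒n2
[2] read 'c'  n2⇒n3
[3] read 'a'  n3⇒n4  → match P0@[0:3],P2@[2:3]
[4] read 'c'  n4⇒n12 (fail-walked)
[5] read 'b'  n12⇒n13
[6] read 'a'  n13⇒n2 (fail-walked)
[7] read 'a'  n2⇒n5 (fail-walked)
[8] read 'b'  n5⇒n6  → match P1@[7:8]
[9] read 'a'  n6⇒n2 (fail-walked)
[10] read 'c'  n2⇒n3
[11] read 'a'  n3⇒n4  → match P0@[8:11],P2@[10:11]
[12] read 'c'  n4⇒n12 (fail-walked)
[13] read 'b'  n12⇒n13
[14] read 'a'  n13⇒n2 (fail-walked)
[15] read 'c'  n2⇒n3
[16] read 'a'  n3⇒n4  → match P0@[13:16],P2@[15:16]
[17] read 'b'  n4⇒n6 (fail-walked)  → match P1@[16:17]
[18] read 'a'  n6⇒n2 (fail-walked)
[19] read 'a'  n2⇒n5 (fail-walked)
[20] read 'c'  n5⇒n12
[21] read 'b'  n12⇒n13
[22] read 'c'  n13⇒n14
[23] read 'a'  n14⇒n15  → match P2@[22:23],P4@[19:23]
[24] read 'a'  n15⇒n5 (fail-walked)
[25] read 'b'  n5⇒n6  → match P1@[24:25]
[26] read 'c'  n6⇒n7 (fail-walked)
[27] read 'b'  n7⇒n1 (fail-walked)
[28] read 'b'  n1⇒n16  → match P5@[27:28]
[29] read 'b'  n16⇒n16 (fail-walked)  → match P5@[28:29]
[30] read 'b'  n16⇒n16 (fail-walked)  → match P5@[29:30]
[31] read 'a'  n16⇒n2 (fail-walked)
[32] read 'b'  n2⇒n9  → match P1@[31:32]
[33] read 'b'  n9⇒n10  → match P5@[32:33]
[34] read 'b'  n10⇒n11  → match P3@[30:34],P5@[33:34]
[35] read 'c'  n11⇒n7 (fail-walked)
[36] read 'a'  n7⇒n8  → match P2@[35:36]
[37] read 'c'  n8⇒n12 (fail-walked)
[38] read 'c'  n12⇒n7 (fail-walked)
[39] read 'c'  n7⇒n7 (fail-walked)
[40] read 'c'  n7⇒n7 (fail-walked)
[41] read 'a'  n7⇒n8  → match P2@[40:41]
[42] read 'c'  n8⇒n12 (fail-walked)
[43] read 'a'  n12⇒n8 (fail-walked)  → match P2@[42:43]
[44] read 'a'  n8⇒n5 (fail-walked)

All matches (sorted): [[3,0],[3,2],[8,1],[11,0],[11,2],[16,0],[16,2],[17,1],[23,2],[23,4],[25,1],[28,5],[29,5],[30,5],[32,1],[33,5],[34,3],[34,5],[36,2],[41,2],[43,2]]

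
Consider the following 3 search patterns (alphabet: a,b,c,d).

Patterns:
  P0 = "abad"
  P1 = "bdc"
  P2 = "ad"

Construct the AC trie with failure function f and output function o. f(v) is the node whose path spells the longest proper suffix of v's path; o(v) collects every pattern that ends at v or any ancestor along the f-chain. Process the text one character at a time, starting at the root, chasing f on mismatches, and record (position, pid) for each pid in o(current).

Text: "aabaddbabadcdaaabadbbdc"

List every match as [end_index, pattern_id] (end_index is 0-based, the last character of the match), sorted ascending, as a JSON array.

Build automaton:
Trie (insert patterns):
  n0 'ε': a→1 b→5
  n1 'a': b→2 d→8
  n2 'ab': a→3
  n3 'aba': d→4
  n4 'abad': ·  [P0 ends]
  n5 'b': d→6
  n6 'bd': c→7
  n7 'bdc': ·  [P1 ends]
  n8 'ad': ·  [P2 ends]

BFS fail/out derivation:
  fail(1) 'a': from fail(0)=0 chase 'a': 0 ⇒ 0;  out=∅∪out(0)=∅
  fail(5) 'b': from fail(0)=0 chase 'b': 0 ⇒ 0;  out=∅∪out(0)=∅
  fail(2) 'ab': from fail(1)=0 chase 'b': 0 ⇒ 5;  out=∅∪out(5)=∅
  fail(6) 'bd': from fail(5)=0 chase 'd': 0 ⇒ 0;  out=∅∪out(0)=∅
  fail(8) 'ad': from fail(1)=0 chase 'd': 0 ⇒ 0;  out={2}∪out(0)={2}
  fail(3) 'aba': from fail(2)=5 chase 'a': 5→0 ⇒ 1;  out=∅∪out(1)=∅
  fail(7) 'bdc': from fail(6)=0 chase 'c': 0 ⇒ 0;  out={1}∪out(0)={1}
  fail(4) 'abad': from fail(3)=1 chase 'd': 1 ⇒ 8;  out={0}∪out(8)={0,2}

Run:
i=0 'a': node 0→1
i=1 'a': node 1→1 (via fail)
i=2 'b': node 1→2
i=3 'a': node 2→3
i=4 'd': node 3→4  emit P0@[1:4],P2@[3:4]
i=5 'd': node 4→0 (via fail)
i=6 'b': node 0→5
i=7 'a': node 5→1 (via fail)
i=8 'b': node 1→2
i=9 'a': node 2→3
i=10 'd': node 3→4  emit P0@[7:10],P2@[9:10]
i=11 'c': node 4→0 (via fail)
i=12 'd': node 0→0
i=13 'a': node 0→1
i=14 'a': node 1→1 (via fail)
i=15 'a': node 1→1 (via fail)
i=16 'b': node 1→2
i=17 'a': node 2→3
i=18 'd': node 3→4  emit P0@[15:18],P2@[17:18]
i=19 'b': node 4→5 (via fail)
i=20 'b': node 5→5 (via fail)
i=21 'd': node 5→6
i=22 'c': node 6→7  emit P1@[20:22]

Matches: [[4,0],[4,2],[10,0],[10,2],[18,0],[18,2],[22,1]]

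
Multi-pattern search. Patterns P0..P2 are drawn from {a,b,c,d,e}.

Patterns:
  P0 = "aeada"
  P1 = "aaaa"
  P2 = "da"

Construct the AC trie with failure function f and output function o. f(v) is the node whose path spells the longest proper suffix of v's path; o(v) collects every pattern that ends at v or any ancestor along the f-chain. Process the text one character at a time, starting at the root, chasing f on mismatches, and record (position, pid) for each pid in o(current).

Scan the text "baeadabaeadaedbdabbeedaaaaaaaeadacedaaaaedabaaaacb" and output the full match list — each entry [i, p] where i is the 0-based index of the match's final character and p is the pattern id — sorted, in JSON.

Build automaton:
Trie nodes:
  n0 'ε': a→1 d→9
  n1 'a': a→6 e→2
  n2 'ae': a→3
  n3 'aea': d→4
  n4 'aead': a→5
  n5 'aeada': ·  ←P0
  n6 'aa': a→7
  n7 'aaa': a→8
  n8 'aaaa': ·  ←P1
  n9 'd': a→10
  n10 'da': ·  ←P2

Failure links (BFS by depth):
  fail(1) 'a': from fail(0)=0 chase 'a': 0 ⇒ 0;  out=∅∪out(0)=∅
  fail(9) 'd': from fail(0)=0 chase 'd': 0 ⇒ 0;  out=∅∪out(0)=∅
  fail(2) 'ae': from fail(1)=0 chase 'e': 0 ⇒ 0;  out=∅∪out(0)=∅
  fail(6) 'aa': from fail(1)=0 chase 'a': 0 ⇒ 1;  out=∅∪out(1)=∅
  fail(10) 'da': from fail(9)=0 chase 'a': 0 ⇒ 1;  out={2}∪out(1)={2}
  fail(3) 'aea': from fail(2)=0 chase 'a': 0 ⇒ 1;  out=∅∪out(1)=∅
  fail(7) 'aaa': from fail(6)=1 chase 'a': 1 ⇒ 6;  out=∅∪out(6)=∅
  fail(4) 'aead': from fail(3)=1 chase 'd': 1→0 ⇒ 9;  out=∅∪out(9)=∅
  fail(8) 'aaaa': from fail(7)=6 chase 'a': 6 ⇒ 7;  out={1}∪out(7)={1}
  fail(5) 'aeada': from fail(4)=9 chase 'a': 9 ⇒ 10;  out={0}∪out(10)={0,2}

Run:
[0] read 'b'  n0⇒n0
[1] read 'a'  n0⇒n1
[2] read 'e'  n1⇒n2
[3] read 'a'  n2⇒n3
[4] read 'd'  n3⇒n4
[5] read 'a'  n4⇒n5  → match P0@[1:5],P2@[4:5]
[6] read 'b'  n5⇒n0 ·f
[7] read 'a'  n0⇒n1
[8] read 'e'  n1⇒n2
[9] read 'a'  n2⇒n3
[10] read 'd'  n3⇒n4
[11] read 'a'  n4⇒n5  → match P0@[7:11],P2@[10:11]
[12] read 'e'  n5⇒n2 ·f
[13] read 'd'  n2⇒n9 ·f
[14] read 'b'  n9⇒n0 ·f
[15] read 'd'  n0⇒n9
[16] read 'a'  n9⇒n10  → match P2@[15:16]
[17] read 'b'  n10⇒n0 ·f
[18] read 'b'  n0⇒n0
[19] read 'e'  n0⇒n0
[20] read 'e'  n0⇒n0
[21] read 'd'  n0⇒n9
[22] read 'a'  n9⇒n10  → match P2@[21:22]
[23] read 'a'  n10⇒n6 ·f
[24] read 'a'  n6⇒n7
[25] read 'a'  n7⇒n8  → match P1@[22:25]
[26] read 'a'  n8⇒n8 ·f  → match P1@[23:26]
[27] read 'a'  n8⇒n8 ·f  → match P1@[24:27]
[28] read 'a'  n8⇒n8 ·f  → match P1@[25:28]
[29] read 'e'  n8⇒n2 ·f
[30] read 'a'  n2⇒n3
[31] read 'd'  n3⇒n4
[32] read 'a'  n4⇒n5  → match P0@[28:32],P2@[31:32]
[33] read 'c'  n5⇒n0 ·f
[34] read 'e'  n0⇒n0
[35] read 'd'  n0⇒n9
[36] read 'a'  n9⇒n10  → match P2@[35:36]
[37] read 'a'  n10⇒n6 ·f
[38] read 'a'  n6⇒n7
[39] read 'a'  n7⇒n8  → match P1@[36:39]
[40] read 'e'  n8⇒n2 ·f
[41] read 'd'  n2⇒n9 ·f
[42] read 'a'  n9⇒n10  → match P2@[41:42]
[43] read 'b'  n10⇒n0 ·f
[44] read 'a'  n0⇒n1
[45] read 'a'  n1⇒n6
[46] read 'a'  n6⇒n7
[47] read 'a'  n7⇒n8  → match P1@[44:47]
[48] read 'c'  n8⇒n0 ·f
[49] read 'b'  n0⇒n0

All matches (sorted): [[5,0],[5,2],[11,0],[11,2],[16,2],[22,2],[25,1],[26,1],[27,1],[28,1],[32,0],[32,2],[36,2],[39,1],[42,2],[47,1]]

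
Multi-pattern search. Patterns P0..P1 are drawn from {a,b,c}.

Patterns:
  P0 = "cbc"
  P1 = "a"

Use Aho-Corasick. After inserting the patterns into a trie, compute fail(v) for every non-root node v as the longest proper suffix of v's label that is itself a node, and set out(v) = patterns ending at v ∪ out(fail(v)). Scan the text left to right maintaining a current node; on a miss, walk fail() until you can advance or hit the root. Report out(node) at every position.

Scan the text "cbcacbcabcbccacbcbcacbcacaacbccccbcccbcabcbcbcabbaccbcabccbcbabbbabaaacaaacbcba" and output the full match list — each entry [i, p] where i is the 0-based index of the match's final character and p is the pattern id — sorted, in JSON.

Construct AC machine:
Trie nodes:
  0='ε' goto a→4 c→1
  1='c' goto b→2
  2='cb' goto c→3
  3='cbc' goto ·  ←P0
  4='a' goto ·  ←P1

BFS fail/out derivation:
  n1('c'): parent n0 fail=0; on 'c' 0 → fail=0;  out ∅∪∅=∅
  n4('a'): parent n0 fail=0; on 'a' 0 → fail=0;  out {1}∪∅={1}
  n2('cb'): parent n1 fail=0; on 'b' 0 → fail=0;  out ∅∪∅=∅
  n3('cbc'): parent n2 fail=0; on 'c' 0 → fail=1;  out {0}∪∅={0}

Run:
i=0 'c': node 0→1
i=1 'b': node 1→2
i=2 'c': node 2→3  ** P0@[0:2]
i=3 'a': node 3→4 (fail-walked)  ** P1@[3:3]
i=4 'c': node 4→1 (fail-walked)
i=5 'b': node 1→2
i=6 'c': node 2→3  ** P0@[4:6]
i=7 'a': node 3→4 (fail-walked)  ** P1@[7:7]
i=8 'b': node 4→0 (fail-walked)
i=9 'c': node 0→1
i=10 'b': node 1→2
i=11 'c': node 2→3  ** P0@[9:11]
i=12 'c': node 3→1 (fail-walked)
i=13 'a': node 1→4 (fail-walked)  ** P1@[13:13]
i=14 'c': node 4→1 (fail-walked)
i=15 'b': node 1→2
i=16 'c': node 2→3  ** P0@[14:16]
i=17 'b': node 3→2 (fail-walked)
i=18 'c': node 2→3  ** P0@[16:18]
i=19 'a': node 3→4 (fail-walked)  ** P1@[19:19]
i=20 'c': node 4→1 (fail-walked)
i=21 'b': node 1→2
i=22 'c': node 2→3  ** P0@[20:22]
i=23 'a': node 3→4 (fail-walked)  ** P1@[23:23]
i=24 'c': node 4→1 (fail-walked)
i=25 'a': node 1→4 (fail-walked)  ** P1@[25:25]
i=26 'a': node 4→4 (fail-walked)  ** P1@[26:26]
i=27 'c': node 4→1 (fail-walked)
i=28 'b': node 1→2
i=29 'c': node 2→3  ** P0@[27:29]
i=30 'c': node 3→1 (fail-walked)
i=31 'c': node 1→1 (fail-walked)
i=32 'c': node 1→1 (fail-walked)
i=33 'b': node 1→2
i=34 'c': node 2→3  ** P0@[32:34]
i=35 'c': node 3→1 (fail-walked)
i=36 'c': node 1→1 (fail-walked)
i=37 'b': node 1→2
i=38 'c': node 2→3  ** P0@[36:38]
i=39 'a': node 3→4 (fail-walked)  ** P1@[39:39]
i=40 'b': node 4→0 (fail-walked)
i=41 'c': node 0→1
i=42 'b': node 1→2
i=43 'c': node 2→3  ** P0@[41:43]
i=44 'b': node 3→2 (fail-walked)
i=45 'c': node 2→3  ** P0@[43:45]
i=46 'a': node 3→4 (fail-walked)  ** P1@[46:46]
i=47 'b': node 4→0 (fail-walked)
i=48 'b': node 0→0
i=49 'a': node 0→4  ** P1@[49:49]
i=50 'c': node 4→1 (fail-walked)
i=51 'c': node 1→1 (fail-walked)
i=52 'b': node 1→2
i=53 'c': node 2→3  ** P0@[51:53]
i=54 'a': node 3→4 (fail-walked)  ** P1@[54:54]
i=55 'b': node 4→0 (fail-walked)
i=56 'c': node 0→1
i=57 'c': node 1→1 (fail-walked)
i=58 'b': node 1→2
i=59 'c': node 2→3  ** P0@[57:59]
i=60 'b': node 3→2 (fail-walked)
i=61 'a': node 2→4 (fail-walked)  ** P1@[61:61]
i=62 'b': node 4→0 (fail-walked)
i=63 'b': node 0→0
i=64 'b': node 0→0
i=65 'a': node 0→4  ** P1@[65:65]
i=66 'b': node 4→0 (fail-walked)
i=67 'a': node 0→4  ** P1@[67:67]
i=68 'a': node 4→4 (fail-walked)  ** P1@[68:68]
i=69 'a': node 4→4 (fail-walked)  ** P1@[69:69]
i=70 'c': node 4→1 (fail-walked)
i=71 'a': node 1→4 (fail-walked)  ** P1@[71:71]
i=72 'a': node 4→4 (fail-walked)  ** P1@[72:72]
i=73 'a': node 4→4 (fail-walked)  ** P1@[73:73]
i=74 'c': node 4→1 (fail-walked)
i=75 'b': node 1→2
i=76 'c': node 2→3  ** P0@[74:76]
i=77 'b': node 3→2 (fail-walked)
i=78 'a': node 2→4 (fail-walked)  ** P1@[78:78]

Result: [[2,0],[3,1],[6,0],[7,1],[11,0],[13,1],[16,0],[18,0],[19,1],[22,0],[23,1],[25,1],[26,1],[29,0],[34,0],[38,0],[39,1],[43,0],[45,0],[46,1],[49,1],[53,0],[54,1],[59,0],[61,1],[65,1],[67,1],[68,1],[69,1],[71,1],[72,1],[73,1],[76,0],[78,1]]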